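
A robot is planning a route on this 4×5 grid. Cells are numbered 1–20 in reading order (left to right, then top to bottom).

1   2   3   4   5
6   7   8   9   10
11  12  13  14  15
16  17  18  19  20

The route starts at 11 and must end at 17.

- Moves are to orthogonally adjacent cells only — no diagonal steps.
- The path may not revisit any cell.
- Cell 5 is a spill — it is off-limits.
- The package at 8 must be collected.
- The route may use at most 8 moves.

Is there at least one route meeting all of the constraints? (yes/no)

One route that works: 11 → 6 → 7 → 8 → 13 → 18 → 17.

yes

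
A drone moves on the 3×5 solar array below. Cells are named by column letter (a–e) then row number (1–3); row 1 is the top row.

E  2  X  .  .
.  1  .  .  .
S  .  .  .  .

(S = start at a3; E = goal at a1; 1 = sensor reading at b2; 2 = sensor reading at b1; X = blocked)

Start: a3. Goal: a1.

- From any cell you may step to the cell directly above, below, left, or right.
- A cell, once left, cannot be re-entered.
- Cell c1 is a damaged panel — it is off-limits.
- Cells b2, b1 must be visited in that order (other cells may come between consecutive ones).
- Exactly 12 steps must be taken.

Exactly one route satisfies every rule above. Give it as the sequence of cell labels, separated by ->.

a3 -> b3 -> c3 -> d3 -> e3 -> e2 -> e1 -> d1 -> d2 -> c2 -> b2 -> b1 -> a1

The waypoints must appear in the order b2, b1, with no cell reused.
Route from a3: 4× right (reaching e3), 2× up (reaching e1), left to d1, down to d2, 2× left (reaching b2), up to b1, left to a1 — 12 moves in all.
Check: order respected (1 at step 10, 2 at step 11); 12 moves as required.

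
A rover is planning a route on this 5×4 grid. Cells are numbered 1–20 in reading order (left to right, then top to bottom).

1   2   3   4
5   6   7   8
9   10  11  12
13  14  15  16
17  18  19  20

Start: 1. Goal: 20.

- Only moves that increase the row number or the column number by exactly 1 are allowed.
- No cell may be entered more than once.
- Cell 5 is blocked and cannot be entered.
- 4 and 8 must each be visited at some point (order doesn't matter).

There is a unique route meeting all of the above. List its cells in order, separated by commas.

Moves only go right or down, so the column and row indices never decrease.
Route from 1: right 3 to 4, down 4 to 20 — 7 moves in all.
Check: all required cells visited.

1, 2, 3, 4, 8, 12, 16, 20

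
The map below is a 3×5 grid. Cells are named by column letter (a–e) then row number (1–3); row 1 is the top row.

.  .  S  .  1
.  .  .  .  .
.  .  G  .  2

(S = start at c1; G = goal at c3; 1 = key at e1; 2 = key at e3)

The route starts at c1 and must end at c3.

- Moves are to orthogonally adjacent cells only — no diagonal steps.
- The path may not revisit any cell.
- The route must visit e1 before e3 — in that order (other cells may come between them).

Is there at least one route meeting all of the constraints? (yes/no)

yes

One route that works: c1 → d1 → e1 → e2 → e3 → d3 → c3.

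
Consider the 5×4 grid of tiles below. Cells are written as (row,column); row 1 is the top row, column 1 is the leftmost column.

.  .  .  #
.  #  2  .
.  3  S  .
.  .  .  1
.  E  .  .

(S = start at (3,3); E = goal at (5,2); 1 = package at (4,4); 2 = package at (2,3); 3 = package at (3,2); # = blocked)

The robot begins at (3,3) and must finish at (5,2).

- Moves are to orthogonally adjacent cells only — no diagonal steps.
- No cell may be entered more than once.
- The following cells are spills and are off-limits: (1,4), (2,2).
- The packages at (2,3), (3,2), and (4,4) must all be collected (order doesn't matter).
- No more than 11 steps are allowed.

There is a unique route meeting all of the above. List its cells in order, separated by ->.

The 11-move cap with required stops at (2,3), (3,2), (4,4) leaves no slack for detours.
Route from (3,3): up 1 to (2,3), right 1 to (2,4), down 2 to (4,4), left 2 to (4,2), up 1 to (3,2), left 1 to (3,1), down 2 to (5,1), right 1 to (5,2) — 11 moves in all.
Check: all required cells visited; 11 ≤ 11 moves.

(3,3) -> (2,3) -> (2,4) -> (3,4) -> (4,4) -> (4,3) -> (4,2) -> (3,2) -> (3,1) -> (4,1) -> (5,1) -> (5,2)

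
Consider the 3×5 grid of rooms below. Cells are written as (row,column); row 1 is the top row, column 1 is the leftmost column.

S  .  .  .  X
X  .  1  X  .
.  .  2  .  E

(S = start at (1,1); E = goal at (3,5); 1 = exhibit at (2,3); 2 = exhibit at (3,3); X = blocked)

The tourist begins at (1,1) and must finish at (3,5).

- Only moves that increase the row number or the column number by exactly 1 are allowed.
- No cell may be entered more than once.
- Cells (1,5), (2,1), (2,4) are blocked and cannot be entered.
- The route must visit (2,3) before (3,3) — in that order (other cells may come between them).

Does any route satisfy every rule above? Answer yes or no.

yes

One route that works: (1,1) → (1,2) → (2,2) → (2,3) → (3,3) → (3,4) → (3,5).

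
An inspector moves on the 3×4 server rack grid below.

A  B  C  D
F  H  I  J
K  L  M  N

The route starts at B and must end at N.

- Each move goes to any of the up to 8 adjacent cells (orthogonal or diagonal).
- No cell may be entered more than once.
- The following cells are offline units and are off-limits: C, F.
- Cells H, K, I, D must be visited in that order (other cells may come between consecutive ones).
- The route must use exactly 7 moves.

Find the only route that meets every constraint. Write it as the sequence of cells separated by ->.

The waypoints must appear in the order H, K, I, D, with no cell reused.
Route from B: down 1 to H, down-left 1 to K, right 1 to L, up-right 2 to D, down 2 to N — 7 moves in all.
Check: order respected (H at step 1, K at step 2, I at step 4, D at step 5); 7 moves as required.

B -> H -> K -> L -> I -> D -> J -> N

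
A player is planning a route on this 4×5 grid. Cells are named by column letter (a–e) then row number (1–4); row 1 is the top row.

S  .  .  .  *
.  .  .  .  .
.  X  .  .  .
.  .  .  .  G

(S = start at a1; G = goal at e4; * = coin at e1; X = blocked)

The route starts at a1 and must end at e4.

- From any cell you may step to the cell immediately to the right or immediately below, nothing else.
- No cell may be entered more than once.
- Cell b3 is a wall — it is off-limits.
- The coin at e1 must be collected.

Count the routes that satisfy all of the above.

A right/down-only route from a1 to e4 makes exactly 3 down-moves and 4 right-moves in some order.
With no other constraints that would be C(7,3) = 35 routes.
Split at e1 and multiply the segment counts (each segment already excludes blocked cells): a1→e1: 1; e1→e4: 1; product = 1.
That gives 1 route.

1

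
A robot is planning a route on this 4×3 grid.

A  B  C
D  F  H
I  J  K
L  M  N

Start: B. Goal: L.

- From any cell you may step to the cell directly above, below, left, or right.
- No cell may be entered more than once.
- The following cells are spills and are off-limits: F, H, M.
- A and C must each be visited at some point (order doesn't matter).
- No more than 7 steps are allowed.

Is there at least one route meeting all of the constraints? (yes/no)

no

C must be visited but has only one open neighbour (B), and it is neither the start nor the goal — the route would have to enter and leave through B, re-entering it.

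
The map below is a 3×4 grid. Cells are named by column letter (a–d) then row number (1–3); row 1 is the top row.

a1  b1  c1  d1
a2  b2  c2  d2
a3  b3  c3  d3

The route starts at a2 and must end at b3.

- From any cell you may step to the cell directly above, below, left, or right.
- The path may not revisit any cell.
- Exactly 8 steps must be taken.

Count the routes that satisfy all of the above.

Need simple routes of exactly 8 moves from a2 to b3 (Manhattan distance 2, so 3 moves are spent on a detour and 3 undoing it).
Branch systematically from the start, pruning whenever the remaining move budget drops below the Manhattan distance to b3 or differs from it in parity. Grouping the completions by first move — via a1: 5; via b2: 4 (no valid completion starts via a3) — and summing: 5 + 4 = 9.
That gives 9 routes.

9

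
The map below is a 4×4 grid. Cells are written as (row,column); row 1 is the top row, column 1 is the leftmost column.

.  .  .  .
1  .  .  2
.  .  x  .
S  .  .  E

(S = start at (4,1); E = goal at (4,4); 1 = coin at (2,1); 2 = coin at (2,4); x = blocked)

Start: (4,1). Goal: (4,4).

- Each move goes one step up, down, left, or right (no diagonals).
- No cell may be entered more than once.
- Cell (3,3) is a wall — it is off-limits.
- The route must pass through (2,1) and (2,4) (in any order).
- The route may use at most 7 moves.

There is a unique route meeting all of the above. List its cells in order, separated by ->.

(4,1) -> (3,1) -> (2,1) -> (2,2) -> (2,3) -> (2,4) -> (3,4) -> (4,4)

Any route must reach (2,1) and (2,4) and still end at (4,4) within 7 moves, so the order of the required stops is forced.
Route from (4,1): 2× up (reaching (2,1)), 3× right (reaching (2,4)), 2× down (reaching (4,4)) — 7 moves in all.
Check: all required cells visited; 7 ≤ 7 moves.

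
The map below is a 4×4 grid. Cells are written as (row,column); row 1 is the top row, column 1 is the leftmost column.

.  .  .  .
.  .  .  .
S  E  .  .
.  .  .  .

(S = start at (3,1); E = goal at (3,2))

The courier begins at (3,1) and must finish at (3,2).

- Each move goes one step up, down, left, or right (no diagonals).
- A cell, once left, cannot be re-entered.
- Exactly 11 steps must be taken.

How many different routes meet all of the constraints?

Need simple routes of exactly 11 moves from (3,1) to (3,2) (Manhattan distance 1, so 5 moves are spent on a detour and 5 undoing it).
Branch systematically from the start, pruning whenever the remaining move budget drops below the Manhattan distance to (3,2) or differs from it in parity. Grouping the completions by first move — via (2,1): 25; via (4,1): 10 (no valid completion starts via (3,2)) — and summing: 25 + 10 = 35.
That gives 35 routes.

35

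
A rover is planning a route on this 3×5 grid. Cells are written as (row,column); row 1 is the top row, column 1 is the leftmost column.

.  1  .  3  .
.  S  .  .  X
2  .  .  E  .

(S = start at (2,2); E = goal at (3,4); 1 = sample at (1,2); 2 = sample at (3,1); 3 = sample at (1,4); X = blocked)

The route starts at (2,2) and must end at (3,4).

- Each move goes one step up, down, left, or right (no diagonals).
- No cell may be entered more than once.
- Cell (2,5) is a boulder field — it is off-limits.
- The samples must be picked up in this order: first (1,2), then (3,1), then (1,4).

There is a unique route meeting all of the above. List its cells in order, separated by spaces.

The waypoints must appear in the order (1,2), (3,1), (1,4), with no cell reused.
Route from (2,2): up 1 to (1,2), left 1 to (1,1), down 2 to (3,1), right 2 to (3,3), up 2 to (1,3), right 1 to (1,4), down 2 to (3,4) — 11 moves in all.
Check: order respected (1 at step 1, 2 at step 4, 3 at step 9).

(2,2) (1,2) (1,1) (2,1) (3,1) (3,2) (3,3) (2,3) (1,3) (1,4) (2,4) (3,4)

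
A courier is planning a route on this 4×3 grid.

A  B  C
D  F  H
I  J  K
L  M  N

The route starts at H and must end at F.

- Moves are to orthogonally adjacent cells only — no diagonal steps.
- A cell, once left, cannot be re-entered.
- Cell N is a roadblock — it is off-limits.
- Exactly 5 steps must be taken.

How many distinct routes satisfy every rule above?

Need simple routes of exactly 5 moves from H to F (Manhattan distance 1, so 2 moves are spent on a detour and 2 undoing it).
Enumerating: H C B A D F | H K J I D F.
That gives 2 routes.

2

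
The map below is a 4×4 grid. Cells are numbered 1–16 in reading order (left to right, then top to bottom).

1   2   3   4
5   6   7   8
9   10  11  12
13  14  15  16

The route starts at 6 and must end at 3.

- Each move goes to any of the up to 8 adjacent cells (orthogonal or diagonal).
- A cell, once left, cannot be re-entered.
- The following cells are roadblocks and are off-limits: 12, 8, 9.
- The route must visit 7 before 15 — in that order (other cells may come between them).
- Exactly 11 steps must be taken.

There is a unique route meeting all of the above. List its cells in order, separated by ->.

6 -> 7 -> 11 -> 16 -> 15 -> 14 -> 13 -> 10 -> 5 -> 1 -> 2 -> 3

The waypoints must appear in the order 7, 15, with no cell reused.
Route from 6: right to 7, down to 11, down-right to 16, 3× left (reaching 13), up-right to 10, up-left to 5, up to 1, 2× right (reaching 3) — 11 moves in all.
Check: order respected (7 at step 1, 15 at step 4); 11 moves as required.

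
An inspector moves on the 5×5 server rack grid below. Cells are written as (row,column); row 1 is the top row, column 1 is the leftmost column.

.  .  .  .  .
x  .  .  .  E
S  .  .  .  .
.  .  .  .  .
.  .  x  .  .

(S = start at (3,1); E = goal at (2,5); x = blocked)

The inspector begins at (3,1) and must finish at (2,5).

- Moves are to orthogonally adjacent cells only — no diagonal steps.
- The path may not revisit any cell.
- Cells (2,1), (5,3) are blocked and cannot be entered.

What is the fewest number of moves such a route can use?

The Manhattan distance from (3,1) to (2,5) is |3−2| + |1−5| = 5, so at least 5 moves are needed.
A route of 5 moves achieves this: (3,1) → (3,2) → (2,2) → (2,3) → (2,4) → (2,5).
Since 5 matches the lower bound, it is optimal.

5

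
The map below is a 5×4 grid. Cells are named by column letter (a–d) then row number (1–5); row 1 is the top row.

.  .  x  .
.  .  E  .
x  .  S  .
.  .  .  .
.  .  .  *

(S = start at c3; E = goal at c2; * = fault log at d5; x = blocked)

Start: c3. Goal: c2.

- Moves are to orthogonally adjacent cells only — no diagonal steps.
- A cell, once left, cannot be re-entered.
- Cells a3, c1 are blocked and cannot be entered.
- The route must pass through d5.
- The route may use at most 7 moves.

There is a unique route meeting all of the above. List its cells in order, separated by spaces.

c3 c4 c5 d5 d4 d3 d2 c2

Any route must reach d5 and still end at c2 within 7 moves, so the order of the required stops is forced.
Route from c3: 2× down (reaching c5), right to d5, 3× up (reaching d2), left to c2 — 7 moves in all.
Check: all required cells visited; 7 ≤ 7 moves.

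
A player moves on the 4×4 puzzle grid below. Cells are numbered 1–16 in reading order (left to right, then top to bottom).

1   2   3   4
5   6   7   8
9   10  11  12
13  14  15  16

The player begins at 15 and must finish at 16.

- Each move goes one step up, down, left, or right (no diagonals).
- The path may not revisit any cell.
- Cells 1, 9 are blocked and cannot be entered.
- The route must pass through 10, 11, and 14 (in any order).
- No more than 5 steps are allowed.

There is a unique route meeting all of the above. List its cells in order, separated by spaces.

The budget equals the shortest possible length, so every move has to be on a shortest route through the required cells.
Route from 15: left 1 to 14, up 1 to 10, right 2 to 12, down 1 to 16 — 5 moves in all.
Check: all required cells visited; 5 ≤ 5 moves.

15 14 10 11 12 16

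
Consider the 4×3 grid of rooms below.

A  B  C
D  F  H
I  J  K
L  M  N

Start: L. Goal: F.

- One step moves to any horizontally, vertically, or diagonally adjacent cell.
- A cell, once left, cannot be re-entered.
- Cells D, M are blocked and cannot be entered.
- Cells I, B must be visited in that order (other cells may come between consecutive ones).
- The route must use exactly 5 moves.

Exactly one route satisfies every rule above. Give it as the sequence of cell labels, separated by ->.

The waypoints must appear in the order I, B, with no cell reused.
Route from L: up to I, right to J, up-right to H, up-left to B, down to F — 5 moves in all.
Check: order respected (I at step 1, B at step 4); 5 moves as required.

L -> I -> J -> H -> B -> F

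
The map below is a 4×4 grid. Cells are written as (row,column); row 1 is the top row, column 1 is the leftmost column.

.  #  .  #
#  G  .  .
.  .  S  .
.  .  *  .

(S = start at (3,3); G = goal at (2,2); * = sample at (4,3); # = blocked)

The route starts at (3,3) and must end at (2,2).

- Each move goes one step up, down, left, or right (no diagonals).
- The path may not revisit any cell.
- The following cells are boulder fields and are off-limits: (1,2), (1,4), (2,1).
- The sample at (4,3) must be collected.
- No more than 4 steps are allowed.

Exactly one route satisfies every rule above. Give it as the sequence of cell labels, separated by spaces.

(3,3) (4,3) (4,2) (3,2) (2,2)

Any route must reach (4,3) and still end at (2,2) within 4 moves, so the order of the required stops is forced.
Route from (3,3): down 1 to (4,3), left 1 to (4,2), up 2 to (2,2) — 4 moves in all.
Check: all required cells visited; 4 ≤ 4 moves.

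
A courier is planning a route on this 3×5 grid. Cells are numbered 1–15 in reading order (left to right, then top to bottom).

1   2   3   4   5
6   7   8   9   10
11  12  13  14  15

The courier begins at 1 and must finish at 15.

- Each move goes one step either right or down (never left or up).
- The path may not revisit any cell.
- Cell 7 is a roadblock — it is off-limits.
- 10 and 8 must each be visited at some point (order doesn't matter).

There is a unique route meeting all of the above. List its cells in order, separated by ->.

Moves only go right or down, so the column and row indices never decrease.
Route from 1: right 2 to 3, down 1 to 8, right 2 to 10, down 1 to 15 — 6 moves in all.
Check: all required cells visited.

1 -> 2 -> 3 -> 8 -> 9 -> 10 -> 15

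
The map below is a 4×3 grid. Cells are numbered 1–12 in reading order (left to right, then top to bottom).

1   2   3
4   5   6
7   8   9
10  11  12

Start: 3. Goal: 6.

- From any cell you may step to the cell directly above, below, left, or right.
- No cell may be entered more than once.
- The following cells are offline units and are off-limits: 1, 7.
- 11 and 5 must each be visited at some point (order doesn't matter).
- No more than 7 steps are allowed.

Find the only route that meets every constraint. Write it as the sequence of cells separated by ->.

Any route must reach 11 and 5 and still end at 6 within 7 moves, so the order of the required stops is forced.
Route from 3: left to 2, 3× down (reaching 11), right to 12, 2× up (reaching 6) — 7 moves in all.
Check: all required cells visited; 7 ≤ 7 moves.

3 -> 2 -> 5 -> 8 -> 11 -> 12 -> 9 -> 6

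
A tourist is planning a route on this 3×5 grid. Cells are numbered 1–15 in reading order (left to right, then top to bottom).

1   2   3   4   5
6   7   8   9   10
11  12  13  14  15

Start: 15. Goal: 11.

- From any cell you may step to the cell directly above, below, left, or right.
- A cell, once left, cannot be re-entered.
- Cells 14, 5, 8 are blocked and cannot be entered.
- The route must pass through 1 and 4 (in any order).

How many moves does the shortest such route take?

8

Any route passes through 1 and 4 in some order between 15 and 11. Summing Manhattan distances along each leg and taking the cheapest ordering (15 → 4 → 1 → 11) gives a lower bound of 3 + 3 + 2 = 8 moves.
A route of 8 moves achieves this: 15 → 10 → 9 → 4 → 3 → 2 → 1 → 6 → 11.
Since 8 matches the lower bound, it is optimal.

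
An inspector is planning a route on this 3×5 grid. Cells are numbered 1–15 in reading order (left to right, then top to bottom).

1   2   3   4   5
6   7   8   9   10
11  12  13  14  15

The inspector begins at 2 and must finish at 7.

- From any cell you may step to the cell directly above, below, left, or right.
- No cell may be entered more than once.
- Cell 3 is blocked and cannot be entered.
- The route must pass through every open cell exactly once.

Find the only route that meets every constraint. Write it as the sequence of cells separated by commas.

Need to visit all 14 open cells exactly once, starting at 2 and ending at 7.
Cell 5 has only two open neighbours (10 and 4), so the path must pass straight through it: one of those is the cell it's entered from and the other is where it exits.
Route from 2: left 1 to 1, down 2 to 11, right 4 to 15, up 2 to 5, left 1 to 4, down 1 to 9, left 2 to 7 — 13 moves in all.
Check: all 14 open cells covered.

2, 1, 6, 11, 12, 13, 14, 15, 10, 5, 4, 9, 8, 7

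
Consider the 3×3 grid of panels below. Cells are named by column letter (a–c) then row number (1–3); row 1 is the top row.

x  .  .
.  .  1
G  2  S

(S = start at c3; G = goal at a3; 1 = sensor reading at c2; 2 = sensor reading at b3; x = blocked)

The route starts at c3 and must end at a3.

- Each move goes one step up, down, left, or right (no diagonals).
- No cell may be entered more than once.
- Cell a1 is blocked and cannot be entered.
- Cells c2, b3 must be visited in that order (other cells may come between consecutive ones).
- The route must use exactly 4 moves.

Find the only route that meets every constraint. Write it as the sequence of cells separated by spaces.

The waypoints must appear in the order c2, b3, with no cell reused.
Route from c3: up 1 to c2, left 1 to b2, down 1 to b3, left 1 to a3 — 4 moves in all.
Check: order respected (1 at step 1, 2 at step 3); 4 moves as required.

c3 c2 b2 b3 a3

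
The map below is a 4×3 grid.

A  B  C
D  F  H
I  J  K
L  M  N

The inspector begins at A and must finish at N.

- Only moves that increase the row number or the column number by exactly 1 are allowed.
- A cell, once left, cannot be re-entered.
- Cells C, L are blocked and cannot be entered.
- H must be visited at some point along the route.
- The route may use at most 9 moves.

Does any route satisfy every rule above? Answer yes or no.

yes

One route that works: A → D → F → H → K → N.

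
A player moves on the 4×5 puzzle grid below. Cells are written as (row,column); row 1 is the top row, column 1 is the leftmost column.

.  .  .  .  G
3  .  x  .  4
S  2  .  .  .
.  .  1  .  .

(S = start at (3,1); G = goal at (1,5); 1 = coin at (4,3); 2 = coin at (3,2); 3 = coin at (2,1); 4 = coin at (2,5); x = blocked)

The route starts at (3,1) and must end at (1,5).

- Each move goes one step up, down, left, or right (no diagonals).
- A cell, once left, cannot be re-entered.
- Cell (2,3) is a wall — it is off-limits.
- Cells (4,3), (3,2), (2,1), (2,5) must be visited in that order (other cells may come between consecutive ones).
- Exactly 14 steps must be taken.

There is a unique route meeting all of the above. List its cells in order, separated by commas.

(3,1), (4,1), (4,2), (4,3), (3,3), (3,2), (2,2), (2,1), (1,1), (1,2), (1,3), (1,4), (2,4), (2,5), (1,5)

The waypoints must appear in the order (4,3), (3,2), (2,1), (2,5), with no cell reused.
Route from (3,1): down to (4,1), 2× right (reaching (4,3)), up to (3,3), left to (3,2), up to (2,2), left to (2,1), up to (1,1), 3× right (reaching (1,4)), down to (2,4), right to (2,5), up to (1,5) — 14 moves in all.
Check: order respected (1 at step 3, 2 at step 5, 3 at step 7, 4 at step 13); 14 moves as required.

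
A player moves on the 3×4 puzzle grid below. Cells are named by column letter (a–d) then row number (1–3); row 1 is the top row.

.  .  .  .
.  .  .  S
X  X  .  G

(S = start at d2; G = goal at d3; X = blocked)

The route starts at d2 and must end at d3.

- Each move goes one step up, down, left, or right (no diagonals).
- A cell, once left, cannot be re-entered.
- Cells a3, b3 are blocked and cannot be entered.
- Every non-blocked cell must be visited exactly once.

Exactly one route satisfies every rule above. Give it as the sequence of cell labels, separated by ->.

Need to visit all 10 open cells exactly once, starting at d2 and ending at d3.
Cell d1 has only two open neighbours (d2 and c1), so the path must pass straight through it: one of those is the cell it's entered from and the other is where it exits.
Route from d2: up to d1, 3× left (reaching a1), down to a2, 2× right (reaching c2), down to c3, right to d3 — 9 moves in all.
Check: all 10 open cells covered.

d2 -> d1 -> c1 -> b1 -> a1 -> a2 -> b2 -> c2 -> c3 -> d3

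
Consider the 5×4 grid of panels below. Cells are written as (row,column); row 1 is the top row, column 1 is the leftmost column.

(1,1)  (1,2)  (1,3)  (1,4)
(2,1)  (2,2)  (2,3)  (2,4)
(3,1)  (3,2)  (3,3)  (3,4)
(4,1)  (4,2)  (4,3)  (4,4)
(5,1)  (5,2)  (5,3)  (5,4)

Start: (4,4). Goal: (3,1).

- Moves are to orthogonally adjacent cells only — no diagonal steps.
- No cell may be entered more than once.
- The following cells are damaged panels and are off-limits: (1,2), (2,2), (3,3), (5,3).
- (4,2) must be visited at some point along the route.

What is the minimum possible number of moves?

4

Any route passes through (4,2) somewhere between (4,4) and (3,1). Summing Manhattan distances along the two legs ((4,4) → (4,2) → (3,1)) gives a lower bound of 2 + 2 = 4 moves.
A route of 4 moves achieves this: (4,4) → (4,3) → (4,2) → (3,2) → (3,1).
Since 4 matches the lower bound, it is optimal.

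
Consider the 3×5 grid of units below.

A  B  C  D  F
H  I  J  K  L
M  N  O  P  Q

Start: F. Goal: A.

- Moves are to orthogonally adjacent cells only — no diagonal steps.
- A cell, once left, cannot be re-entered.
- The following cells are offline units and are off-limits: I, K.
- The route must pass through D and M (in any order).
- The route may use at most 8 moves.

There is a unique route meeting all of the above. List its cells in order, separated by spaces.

Any route must reach D and M and still end at A within 8 moves, so the order of the required stops is forced.
Route from F: left 2 to C, down 2 to O, left 2 to M, up 2 to A — 8 moves in all.
Check: all required cells visited; 8 ≤ 8 moves.

F D C J O N M H A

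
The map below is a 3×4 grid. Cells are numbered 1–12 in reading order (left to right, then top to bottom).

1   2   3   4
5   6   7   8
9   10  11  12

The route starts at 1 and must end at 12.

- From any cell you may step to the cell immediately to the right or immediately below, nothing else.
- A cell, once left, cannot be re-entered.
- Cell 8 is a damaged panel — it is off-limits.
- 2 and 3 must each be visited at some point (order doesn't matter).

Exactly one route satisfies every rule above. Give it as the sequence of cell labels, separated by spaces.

Moves only go right or down, so the column and row indices never decrease.
Route from 1: 2× right (reaching 3), 2× down (reaching 11), right to 12 — 5 moves in all.
Check: all required cells visited.

1 2 3 7 11 12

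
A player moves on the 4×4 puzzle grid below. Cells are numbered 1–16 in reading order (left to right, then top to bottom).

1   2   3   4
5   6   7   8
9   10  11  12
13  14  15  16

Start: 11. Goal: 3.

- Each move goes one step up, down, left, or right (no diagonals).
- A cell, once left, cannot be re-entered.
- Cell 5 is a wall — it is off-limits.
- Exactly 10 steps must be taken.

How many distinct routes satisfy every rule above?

9

Need simple routes of exactly 10 moves from 11 to 3 (Manhattan distance 2, so 4 moves are spent on a detour and 4 undoing it).
Branch systematically from the start, pruning whenever the remaining move budget drops below the Manhattan distance to 3 or differs from it in parity. Grouping the completions by first move — via 7: 2; via 15: 1; via 10: 3; via 12: 3 — and summing: 2 + 1 + 3 + 3 = 9.
That gives 9 routes.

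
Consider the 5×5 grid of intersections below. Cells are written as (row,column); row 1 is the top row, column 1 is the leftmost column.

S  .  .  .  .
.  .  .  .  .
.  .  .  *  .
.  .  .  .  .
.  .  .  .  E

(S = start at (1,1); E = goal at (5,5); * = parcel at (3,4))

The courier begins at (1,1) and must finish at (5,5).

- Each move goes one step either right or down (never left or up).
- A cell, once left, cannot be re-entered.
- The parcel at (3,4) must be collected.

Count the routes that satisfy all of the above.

30

A right/down-only route from (1,1) to (5,5) makes exactly 4 down-moves and 4 right-moves in some order.
With no other constraints that would be C(8,4) = 70 routes.
Split at (3,4) and multiply the segment counts: (1,1)→(3,4): 10; (3,4)→(5,5): 3; product = 30.
That gives 30 routes.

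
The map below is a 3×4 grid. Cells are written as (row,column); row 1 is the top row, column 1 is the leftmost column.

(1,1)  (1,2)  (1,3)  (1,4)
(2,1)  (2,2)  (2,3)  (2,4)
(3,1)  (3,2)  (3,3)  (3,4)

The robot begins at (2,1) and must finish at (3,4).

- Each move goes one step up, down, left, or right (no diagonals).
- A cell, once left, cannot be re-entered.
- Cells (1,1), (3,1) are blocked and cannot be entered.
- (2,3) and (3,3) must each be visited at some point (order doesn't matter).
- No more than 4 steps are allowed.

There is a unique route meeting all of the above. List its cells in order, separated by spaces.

Any route must reach (2,3) and (3,3) and still end at (3,4) within 4 moves, so the order of the required stops is forced.
Route from (2,1): 2× right (reaching (2,3)), down to (3,3), right to (3,4) — 4 moves in all.
Check: all required cells visited; 4 ≤ 4 moves.

(2,1) (2,2) (2,3) (3,3) (3,4)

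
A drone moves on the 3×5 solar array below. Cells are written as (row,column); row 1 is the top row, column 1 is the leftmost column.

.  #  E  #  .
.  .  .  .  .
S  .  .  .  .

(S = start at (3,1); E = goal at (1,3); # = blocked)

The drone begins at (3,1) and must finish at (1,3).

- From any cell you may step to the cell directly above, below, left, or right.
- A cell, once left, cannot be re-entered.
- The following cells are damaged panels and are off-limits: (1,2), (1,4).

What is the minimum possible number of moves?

4

The Manhattan distance from (3,1) to (1,3) is |3−1| + |1−3| = 4, so at least 4 moves are needed.
A route of 4 moves achieves this: (3,1) → (2,1) → (2,2) → (2,3) → (1,3).
Since 4 matches the lower bound, it is optimal.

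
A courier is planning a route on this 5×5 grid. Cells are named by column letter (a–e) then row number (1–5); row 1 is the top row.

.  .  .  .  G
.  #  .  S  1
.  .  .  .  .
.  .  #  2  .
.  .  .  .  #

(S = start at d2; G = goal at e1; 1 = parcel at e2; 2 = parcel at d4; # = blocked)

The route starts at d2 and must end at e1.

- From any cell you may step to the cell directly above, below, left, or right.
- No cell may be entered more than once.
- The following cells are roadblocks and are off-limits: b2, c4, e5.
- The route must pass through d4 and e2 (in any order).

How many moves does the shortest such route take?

Any route passes through d4 and e2 in some order between d2 and e1. Summing Manhattan distances along each leg and taking the cheapest ordering (d2 → d4 → e2 → e1) gives a lower bound of 2 + 3 + 1 = 6 moves.
A route of 6 moves achieves this: d2 → d3 → d4 → e4 → e3 → e2 → e1.
Since 6 matches the lower bound, it is optimal.

6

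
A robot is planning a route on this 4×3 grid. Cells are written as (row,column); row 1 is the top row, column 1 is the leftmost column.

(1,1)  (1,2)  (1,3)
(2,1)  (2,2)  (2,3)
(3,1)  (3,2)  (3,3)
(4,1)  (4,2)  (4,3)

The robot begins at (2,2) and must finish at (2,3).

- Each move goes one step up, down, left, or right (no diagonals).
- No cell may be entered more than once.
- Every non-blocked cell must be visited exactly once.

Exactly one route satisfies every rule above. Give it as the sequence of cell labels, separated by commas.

(2,2), (3,2), (3,3), (4,3), (4,2), (4,1), (3,1), (2,1), (1,1), (1,2), (1,3), (2,3)

Need to visit all 12 open cells exactly once, starting at (2,2) and ending at (2,3).
Cell (1,1) has only two open neighbours ((2,1) and (1,2)), so the path must pass straight through it: one of those is the cell it's entered from and the other is where it exits.
Route from (2,2): down to (3,2), right to (3,3), down to (4,3), 2× left (reaching (4,1)), 3× up (reaching (1,1)), 2× right (reaching (1,3)), down to (2,3) — 11 moves in all.
Check: all 12 open cells covered.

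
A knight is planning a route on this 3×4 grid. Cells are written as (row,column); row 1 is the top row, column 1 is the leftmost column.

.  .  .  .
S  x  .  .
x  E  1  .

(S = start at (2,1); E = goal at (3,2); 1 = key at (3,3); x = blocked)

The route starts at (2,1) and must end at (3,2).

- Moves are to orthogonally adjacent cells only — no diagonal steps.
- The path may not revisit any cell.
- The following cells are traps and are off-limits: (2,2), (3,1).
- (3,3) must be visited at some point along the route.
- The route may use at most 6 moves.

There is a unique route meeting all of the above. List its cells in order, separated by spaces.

(2,1) (1,1) (1,2) (1,3) (2,3) (3,3) (3,2)

The 6-move cap with required stops at (3,3) leaves no slack for detours.
Route from (2,1): up 1 to (1,1), right 2 to (1,3), down 2 to (3,3), left 1 to (3,2) — 6 moves in all.
Check: all required cells visited; 6 ≤ 6 moves.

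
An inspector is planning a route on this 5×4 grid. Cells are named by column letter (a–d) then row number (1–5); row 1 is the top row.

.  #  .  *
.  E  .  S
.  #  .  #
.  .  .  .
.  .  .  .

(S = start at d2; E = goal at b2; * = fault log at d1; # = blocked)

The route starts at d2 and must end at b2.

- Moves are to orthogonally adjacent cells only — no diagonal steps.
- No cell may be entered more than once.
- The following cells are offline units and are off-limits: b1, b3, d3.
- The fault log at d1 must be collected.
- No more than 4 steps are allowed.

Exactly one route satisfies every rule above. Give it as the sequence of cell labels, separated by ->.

d2 -> d1 -> c1 -> c2 -> b2

The 4-move cap with required stops at d1 leaves no slack for detours.
Route from d2: up to d1, left to c1, down to c2, left to b2 — 4 moves in all.
Check: all required cells visited; 4 ≤ 4 moves.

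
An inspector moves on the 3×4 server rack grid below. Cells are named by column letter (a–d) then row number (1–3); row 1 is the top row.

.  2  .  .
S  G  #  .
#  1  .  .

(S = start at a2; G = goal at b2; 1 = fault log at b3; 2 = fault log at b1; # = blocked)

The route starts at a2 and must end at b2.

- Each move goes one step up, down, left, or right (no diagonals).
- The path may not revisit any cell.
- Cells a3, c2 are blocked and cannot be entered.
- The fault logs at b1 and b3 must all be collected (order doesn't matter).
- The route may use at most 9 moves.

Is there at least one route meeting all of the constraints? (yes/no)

One route that works: a2 → a1 → b1 → c1 → d1 → d2 → d3 → c3 → b3 → b2.

yes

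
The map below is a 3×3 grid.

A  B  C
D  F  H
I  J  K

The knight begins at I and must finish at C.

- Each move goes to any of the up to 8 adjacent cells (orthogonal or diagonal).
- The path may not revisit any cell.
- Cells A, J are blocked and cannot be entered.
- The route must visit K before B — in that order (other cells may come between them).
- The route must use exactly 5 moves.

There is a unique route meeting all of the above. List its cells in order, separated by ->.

I -> F -> K -> H -> B -> C

The waypoints must appear in the order K, B, with no cell reused.
Route from I: up-right to F, down-right to K, up to H, up-left to B, right to C — 5 moves in all.
Check: order respected (K at step 2, B at step 4); 5 moves as required.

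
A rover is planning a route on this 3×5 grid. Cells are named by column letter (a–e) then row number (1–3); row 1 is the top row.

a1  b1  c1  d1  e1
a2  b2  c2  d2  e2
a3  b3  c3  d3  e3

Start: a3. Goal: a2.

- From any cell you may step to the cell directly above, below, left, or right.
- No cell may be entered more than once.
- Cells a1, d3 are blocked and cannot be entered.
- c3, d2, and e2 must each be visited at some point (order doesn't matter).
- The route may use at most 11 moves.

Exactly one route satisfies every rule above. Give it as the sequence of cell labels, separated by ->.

a3 -> b3 -> c3 -> c2 -> d2 -> e2 -> e1 -> d1 -> c1 -> b1 -> b2 -> a2

The budget equals the shortest possible length, so every move has to be on a shortest route through the required cells.
Route from a3: 2× right (reaching c3), up to c2, 2× right (reaching e2), up to e1, 3× left (reaching b1), down to b2, left to a2 — 11 moves in all.
Check: all required cells visited; 11 ≤ 11 moves.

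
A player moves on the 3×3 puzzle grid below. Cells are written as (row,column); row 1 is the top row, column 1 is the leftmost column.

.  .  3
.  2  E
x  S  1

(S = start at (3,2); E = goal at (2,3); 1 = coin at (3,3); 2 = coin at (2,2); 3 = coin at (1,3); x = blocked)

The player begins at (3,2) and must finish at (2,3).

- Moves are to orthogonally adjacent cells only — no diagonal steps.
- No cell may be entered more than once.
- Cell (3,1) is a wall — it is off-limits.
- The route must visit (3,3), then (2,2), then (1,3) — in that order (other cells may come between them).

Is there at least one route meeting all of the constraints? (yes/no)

no

Even ignoring the required order, no revisit-free route from (3,2) to (2,3) manages to pass through all of (3,3), (2,2), and (1,3): branching out from (3,2), every path either misses one of them or, having collected them, can no longer reach (2,3) without re-entering a cell.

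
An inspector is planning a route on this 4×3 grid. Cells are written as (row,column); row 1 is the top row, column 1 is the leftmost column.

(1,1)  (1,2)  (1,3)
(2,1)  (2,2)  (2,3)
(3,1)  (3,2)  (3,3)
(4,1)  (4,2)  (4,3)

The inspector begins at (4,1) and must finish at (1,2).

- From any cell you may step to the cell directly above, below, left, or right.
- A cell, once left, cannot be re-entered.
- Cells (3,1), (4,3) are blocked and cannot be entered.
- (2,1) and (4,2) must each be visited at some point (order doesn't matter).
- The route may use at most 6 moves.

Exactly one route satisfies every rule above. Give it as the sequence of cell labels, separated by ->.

(4,1) -> (4,2) -> (3,2) -> (2,2) -> (2,1) -> (1,1) -> (1,2)

The 6-move cap with required stops at (2,1), (4,2) leaves no slack for detours.
Route from (4,1): right 1 to (4,2), up 2 to (2,2), left 1 to (2,1), up 1 to (1,1), right 1 to (1,2) — 6 moves in all.
Check: all required cells visited; 6 ≤ 6 moves.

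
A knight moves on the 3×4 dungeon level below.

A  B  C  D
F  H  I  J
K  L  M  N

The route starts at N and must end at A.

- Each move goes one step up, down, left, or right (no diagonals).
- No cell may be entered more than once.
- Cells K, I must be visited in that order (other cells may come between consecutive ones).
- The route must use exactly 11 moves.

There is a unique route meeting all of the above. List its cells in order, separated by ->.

The waypoints must appear in the order K, I, with no cell reused.
Route from N: left 3 to K, up 1 to F, right 3 to J, up 1 to D, left 3 to A — 11 moves in all.
Check: order respected (K at step 3, I at step 6); 11 moves as required.

N -> M -> L -> K -> F -> H -> I -> J -> D -> C -> B -> A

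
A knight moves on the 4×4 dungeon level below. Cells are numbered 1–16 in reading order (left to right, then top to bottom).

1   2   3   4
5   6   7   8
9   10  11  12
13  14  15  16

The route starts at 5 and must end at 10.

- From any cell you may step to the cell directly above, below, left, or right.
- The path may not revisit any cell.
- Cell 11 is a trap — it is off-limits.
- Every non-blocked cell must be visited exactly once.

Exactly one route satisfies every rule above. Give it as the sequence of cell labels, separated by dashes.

Need to visit all 15 open cells exactly once, starting at 5 and ending at 10.
Route from 5: up to 1, right to 2, down to 6, right to 7, up to 3, right to 4, 3× down (reaching 16), 3× left (reaching 13), up to 9, right to 10 — 14 moves in all.
Check: all 15 open cells covered.

5 - 1 - 2 - 6 - 7 - 3 - 4 - 8 - 12 - 16 - 15 - 14 - 13 - 9 - 10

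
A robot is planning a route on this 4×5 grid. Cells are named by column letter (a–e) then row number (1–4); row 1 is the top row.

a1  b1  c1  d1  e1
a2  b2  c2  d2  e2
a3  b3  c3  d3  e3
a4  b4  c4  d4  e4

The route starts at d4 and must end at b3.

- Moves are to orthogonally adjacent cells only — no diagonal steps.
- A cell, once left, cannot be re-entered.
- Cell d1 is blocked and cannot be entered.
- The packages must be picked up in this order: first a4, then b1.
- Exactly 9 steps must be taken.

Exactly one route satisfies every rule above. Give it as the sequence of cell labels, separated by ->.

d4 -> c4 -> b4 -> a4 -> a3 -> a2 -> a1 -> b1 -> b2 -> b3

The waypoints must appear in the order a4, b1, with no cell reused.
Route from d4: 3× left (reaching a4), 3× up (reaching a1), right to b1, 2× down (reaching b3) — 9 moves in all.
Check: order respected (a4 at step 3, b1 at step 7); 9 moves as required.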